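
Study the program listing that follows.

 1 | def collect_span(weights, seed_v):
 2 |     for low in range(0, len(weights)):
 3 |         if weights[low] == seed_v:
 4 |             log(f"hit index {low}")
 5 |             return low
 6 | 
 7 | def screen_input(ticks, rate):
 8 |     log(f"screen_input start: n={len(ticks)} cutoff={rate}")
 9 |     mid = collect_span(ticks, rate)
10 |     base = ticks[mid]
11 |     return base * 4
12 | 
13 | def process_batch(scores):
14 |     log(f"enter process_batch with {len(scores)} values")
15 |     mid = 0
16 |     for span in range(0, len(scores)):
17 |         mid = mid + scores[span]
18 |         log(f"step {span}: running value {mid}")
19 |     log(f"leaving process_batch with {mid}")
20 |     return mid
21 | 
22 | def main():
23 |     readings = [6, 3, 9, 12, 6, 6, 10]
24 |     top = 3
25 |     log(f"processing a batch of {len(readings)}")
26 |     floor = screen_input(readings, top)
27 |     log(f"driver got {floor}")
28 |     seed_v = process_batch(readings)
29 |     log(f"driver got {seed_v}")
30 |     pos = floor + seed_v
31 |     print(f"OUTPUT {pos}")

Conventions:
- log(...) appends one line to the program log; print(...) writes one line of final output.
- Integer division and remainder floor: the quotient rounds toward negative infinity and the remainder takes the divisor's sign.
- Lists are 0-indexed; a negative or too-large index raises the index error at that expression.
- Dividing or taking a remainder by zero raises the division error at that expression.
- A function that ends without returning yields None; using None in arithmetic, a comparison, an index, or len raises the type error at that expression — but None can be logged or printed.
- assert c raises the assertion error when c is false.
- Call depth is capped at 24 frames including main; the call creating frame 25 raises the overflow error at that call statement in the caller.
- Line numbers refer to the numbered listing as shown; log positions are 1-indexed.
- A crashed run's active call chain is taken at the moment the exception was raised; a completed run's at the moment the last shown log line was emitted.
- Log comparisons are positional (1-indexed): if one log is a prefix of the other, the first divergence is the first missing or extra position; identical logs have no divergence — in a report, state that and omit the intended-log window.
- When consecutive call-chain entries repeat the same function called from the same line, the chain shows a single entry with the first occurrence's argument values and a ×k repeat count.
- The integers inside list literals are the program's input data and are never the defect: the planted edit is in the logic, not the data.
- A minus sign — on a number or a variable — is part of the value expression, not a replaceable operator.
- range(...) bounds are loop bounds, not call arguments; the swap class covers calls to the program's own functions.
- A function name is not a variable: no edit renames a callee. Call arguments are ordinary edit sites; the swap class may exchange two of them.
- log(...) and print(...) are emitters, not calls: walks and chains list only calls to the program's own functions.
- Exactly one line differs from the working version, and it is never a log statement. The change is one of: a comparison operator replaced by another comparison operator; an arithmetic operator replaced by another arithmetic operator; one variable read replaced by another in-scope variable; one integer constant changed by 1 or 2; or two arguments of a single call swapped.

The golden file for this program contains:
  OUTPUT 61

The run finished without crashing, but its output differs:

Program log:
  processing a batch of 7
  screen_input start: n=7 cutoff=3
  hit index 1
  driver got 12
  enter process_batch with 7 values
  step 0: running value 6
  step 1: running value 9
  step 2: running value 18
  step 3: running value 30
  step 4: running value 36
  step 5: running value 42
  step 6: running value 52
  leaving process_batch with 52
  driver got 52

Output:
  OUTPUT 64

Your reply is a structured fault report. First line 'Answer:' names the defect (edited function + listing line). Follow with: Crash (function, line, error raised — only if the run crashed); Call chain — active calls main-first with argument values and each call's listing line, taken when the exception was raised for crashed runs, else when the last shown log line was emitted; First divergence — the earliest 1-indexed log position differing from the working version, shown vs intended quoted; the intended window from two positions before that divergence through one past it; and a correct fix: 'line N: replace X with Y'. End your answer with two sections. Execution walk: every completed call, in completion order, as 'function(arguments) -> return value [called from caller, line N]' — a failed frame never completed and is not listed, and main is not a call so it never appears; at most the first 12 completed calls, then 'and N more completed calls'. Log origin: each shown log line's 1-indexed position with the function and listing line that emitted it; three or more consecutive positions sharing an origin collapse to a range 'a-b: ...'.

Answer: the defect is in screen_input at line 11.
Core observation: Log line 4 is where behavior first shows: 'driver got 12' appears instead of 'driver got 9'.
Call chain: main.
First divergence: position 4 — the shown line 'driver got 12' should read 'driver got 9'.
Intended log window:
  2: screen_input start: n=7 cutoff=3
  3: hit index 1
  4: driver got 9
  5: enter process_batch with 7 values
Execution walk:
  collect_span([6, 3, 9, 12, 6, 6, 10], 3) -> 1  [called from screen_input, line 9]
  screen_input([6, 3, 9, 12, 6, 6, 10], 3) -> 12  [called from main, line 26]
  process_batch([6, 3, 9, 12, 6, 6, 10]) -> 52  [called from main, line 28]
Log line origins:
  1 — main, line 25
  2 — screen_input, line 8
  3 — collect_span, line 4
  4 — main, line 27
  5 — process_batch, line 14
  6-12 — process_batch, line 18
  13 — process_batch, line 19
  14 — main, line 29
A correct fix: line 11: replace `4` with `3`.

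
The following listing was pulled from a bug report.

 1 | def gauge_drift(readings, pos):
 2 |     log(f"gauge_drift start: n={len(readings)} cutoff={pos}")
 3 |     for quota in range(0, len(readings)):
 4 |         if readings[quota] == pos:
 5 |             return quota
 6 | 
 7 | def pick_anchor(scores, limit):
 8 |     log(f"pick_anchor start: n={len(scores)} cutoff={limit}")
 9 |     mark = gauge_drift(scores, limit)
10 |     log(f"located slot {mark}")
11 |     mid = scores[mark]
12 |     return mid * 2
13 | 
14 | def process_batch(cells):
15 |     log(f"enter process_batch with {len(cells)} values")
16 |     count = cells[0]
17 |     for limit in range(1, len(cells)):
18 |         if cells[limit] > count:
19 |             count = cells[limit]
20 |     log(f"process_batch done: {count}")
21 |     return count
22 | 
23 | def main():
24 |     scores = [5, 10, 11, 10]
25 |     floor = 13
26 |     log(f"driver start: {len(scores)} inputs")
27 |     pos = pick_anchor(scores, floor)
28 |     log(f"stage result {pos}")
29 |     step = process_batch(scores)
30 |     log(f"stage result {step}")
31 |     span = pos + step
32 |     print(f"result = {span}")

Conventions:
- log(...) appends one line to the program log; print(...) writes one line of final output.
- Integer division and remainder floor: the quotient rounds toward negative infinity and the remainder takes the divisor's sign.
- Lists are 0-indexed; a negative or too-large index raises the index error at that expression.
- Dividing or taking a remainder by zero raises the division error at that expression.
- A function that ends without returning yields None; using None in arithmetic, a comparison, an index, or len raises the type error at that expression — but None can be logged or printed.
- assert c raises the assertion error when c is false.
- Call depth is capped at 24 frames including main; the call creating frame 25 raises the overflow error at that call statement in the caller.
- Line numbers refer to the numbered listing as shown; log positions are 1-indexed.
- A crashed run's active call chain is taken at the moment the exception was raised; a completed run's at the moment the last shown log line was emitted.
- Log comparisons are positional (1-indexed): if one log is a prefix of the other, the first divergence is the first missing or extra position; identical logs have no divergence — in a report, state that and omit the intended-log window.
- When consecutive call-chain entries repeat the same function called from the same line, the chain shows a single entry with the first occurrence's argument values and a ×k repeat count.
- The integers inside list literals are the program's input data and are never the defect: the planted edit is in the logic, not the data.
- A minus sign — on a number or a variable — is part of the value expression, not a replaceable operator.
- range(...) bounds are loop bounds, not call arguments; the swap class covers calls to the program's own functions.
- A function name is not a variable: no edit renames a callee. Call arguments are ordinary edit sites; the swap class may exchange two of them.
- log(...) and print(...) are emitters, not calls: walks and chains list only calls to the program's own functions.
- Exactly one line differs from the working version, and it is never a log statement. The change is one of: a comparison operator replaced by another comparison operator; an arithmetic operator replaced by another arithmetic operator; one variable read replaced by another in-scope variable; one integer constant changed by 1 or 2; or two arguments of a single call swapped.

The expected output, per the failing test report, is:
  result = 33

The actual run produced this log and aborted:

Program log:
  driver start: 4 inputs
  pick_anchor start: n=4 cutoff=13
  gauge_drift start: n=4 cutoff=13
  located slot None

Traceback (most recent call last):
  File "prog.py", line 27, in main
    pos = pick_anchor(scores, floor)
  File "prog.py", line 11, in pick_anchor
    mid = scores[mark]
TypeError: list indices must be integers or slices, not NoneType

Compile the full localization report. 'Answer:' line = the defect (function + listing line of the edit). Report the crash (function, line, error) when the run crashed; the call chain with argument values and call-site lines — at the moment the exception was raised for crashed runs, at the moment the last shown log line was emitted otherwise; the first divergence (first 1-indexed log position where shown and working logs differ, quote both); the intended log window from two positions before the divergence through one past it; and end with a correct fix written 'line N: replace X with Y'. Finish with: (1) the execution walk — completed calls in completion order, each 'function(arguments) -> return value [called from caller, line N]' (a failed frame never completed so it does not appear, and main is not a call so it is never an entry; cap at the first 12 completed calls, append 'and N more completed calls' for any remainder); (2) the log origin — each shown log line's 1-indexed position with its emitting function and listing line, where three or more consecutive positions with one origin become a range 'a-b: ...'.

Answer: the defect is in main at line 25.
Key fact: The log first diverges at position 2: the faulty run prints 'pick_anchor start: n=4 cutoff=13' where the working version prints 'pick_anchor start: n=4 cutoff=11'.
Crash: pick_anchor, line 11, TypeError.
Call chain: main -> pick_anchor([5, 10, 11, 10], 13) (called at line 27).
First divergence: position 2 — the shown line 'pick_anchor start: n=4 cutoff=13' should read 'pick_anchor start: n=4 cutoff=11'.
Intended log window:
  1: driver start: 4 inputs
  2: pick_anchor start: n=4 cutoff=11
  3: gauge_drift start: n=4 cutoff=11
Execution walk:
  gauge_drift([5, 10, 11, 10], 13) -> None  [called from pick_anchor, line 9]
Log origin:
  1: emitted by main (line 26)
  2: emitted by pick_anchor (line 8)
  3: emitted by gauge_drift (line 2)
  4: emitted by pick_anchor (line 10)
A correct fix: line 25: replace `13` with `11`.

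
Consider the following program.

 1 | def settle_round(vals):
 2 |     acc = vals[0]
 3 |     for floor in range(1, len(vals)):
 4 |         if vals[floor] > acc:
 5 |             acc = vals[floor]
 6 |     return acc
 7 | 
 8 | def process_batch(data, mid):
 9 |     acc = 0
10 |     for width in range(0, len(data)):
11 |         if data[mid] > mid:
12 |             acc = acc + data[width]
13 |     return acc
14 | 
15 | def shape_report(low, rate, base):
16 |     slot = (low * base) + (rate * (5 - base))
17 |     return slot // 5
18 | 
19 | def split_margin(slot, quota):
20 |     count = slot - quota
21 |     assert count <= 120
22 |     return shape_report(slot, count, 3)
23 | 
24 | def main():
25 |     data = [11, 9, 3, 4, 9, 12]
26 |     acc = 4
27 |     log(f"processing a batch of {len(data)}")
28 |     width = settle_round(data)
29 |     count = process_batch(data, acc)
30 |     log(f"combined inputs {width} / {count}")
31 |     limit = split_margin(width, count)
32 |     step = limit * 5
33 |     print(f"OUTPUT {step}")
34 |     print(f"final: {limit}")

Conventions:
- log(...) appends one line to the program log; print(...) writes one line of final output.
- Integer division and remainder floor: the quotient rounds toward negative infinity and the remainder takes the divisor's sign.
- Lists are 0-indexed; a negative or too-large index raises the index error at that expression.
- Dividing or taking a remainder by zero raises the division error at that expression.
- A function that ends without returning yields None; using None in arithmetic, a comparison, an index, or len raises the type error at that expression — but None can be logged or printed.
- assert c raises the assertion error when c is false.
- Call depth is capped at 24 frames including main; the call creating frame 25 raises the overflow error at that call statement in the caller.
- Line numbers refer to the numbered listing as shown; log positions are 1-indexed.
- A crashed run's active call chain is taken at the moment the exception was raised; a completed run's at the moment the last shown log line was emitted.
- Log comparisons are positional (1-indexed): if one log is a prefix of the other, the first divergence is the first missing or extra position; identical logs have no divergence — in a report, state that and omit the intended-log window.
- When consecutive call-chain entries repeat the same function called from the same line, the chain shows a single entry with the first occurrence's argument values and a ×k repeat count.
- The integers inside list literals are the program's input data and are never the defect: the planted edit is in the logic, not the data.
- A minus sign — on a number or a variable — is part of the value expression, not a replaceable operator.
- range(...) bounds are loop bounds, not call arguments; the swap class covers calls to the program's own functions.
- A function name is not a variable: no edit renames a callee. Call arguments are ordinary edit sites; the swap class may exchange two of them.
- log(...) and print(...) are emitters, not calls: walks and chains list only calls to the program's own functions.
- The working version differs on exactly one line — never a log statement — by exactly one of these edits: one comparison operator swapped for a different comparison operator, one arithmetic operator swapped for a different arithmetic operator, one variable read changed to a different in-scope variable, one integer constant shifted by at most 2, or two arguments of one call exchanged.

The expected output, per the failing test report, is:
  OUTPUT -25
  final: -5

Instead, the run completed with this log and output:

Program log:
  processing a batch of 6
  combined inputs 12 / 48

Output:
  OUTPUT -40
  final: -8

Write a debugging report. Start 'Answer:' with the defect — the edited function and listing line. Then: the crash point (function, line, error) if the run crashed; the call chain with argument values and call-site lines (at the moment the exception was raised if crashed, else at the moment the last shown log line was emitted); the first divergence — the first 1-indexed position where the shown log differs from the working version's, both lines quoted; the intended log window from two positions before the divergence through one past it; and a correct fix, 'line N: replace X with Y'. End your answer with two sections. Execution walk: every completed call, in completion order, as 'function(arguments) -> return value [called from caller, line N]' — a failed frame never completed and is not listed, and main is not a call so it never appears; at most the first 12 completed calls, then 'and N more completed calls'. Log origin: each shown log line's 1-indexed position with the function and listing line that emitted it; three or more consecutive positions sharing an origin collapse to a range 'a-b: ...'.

Answer: the defect is in process_batch at line 11.
Key fact: The log first diverges at position 2: the faulty run prints 'combined inputs 12 / 48' where the working version prints 'combined inputs 12 / 41'.
Call chain: main.
First divergence: at position 2 the run shows 'combined inputs 12 / 48' where the working version logs 'combined inputs 12 / 41'.
Intended log window:
  1: processing a batch of 6
  2: combined inputs 12 / 41
Execution walk:
  settle_round([11, 9, 3, 4, 9, 12]) -> 12  [called from main, line 28]
  process_batch([11, 9, 3, 4, 9, 12], 4) -> 48  [called from main, line 29]
  shape_report(12, -36, 3) -> -8  [called from split_margin, line 22]
  split_margin(12, 48) -> -8  [called from main, line 31]
Origin of each log line:
  1: from main, line 27
  2: from main, line 30
A correct fix: line 11: replace `data[mid]` with `data[width]`.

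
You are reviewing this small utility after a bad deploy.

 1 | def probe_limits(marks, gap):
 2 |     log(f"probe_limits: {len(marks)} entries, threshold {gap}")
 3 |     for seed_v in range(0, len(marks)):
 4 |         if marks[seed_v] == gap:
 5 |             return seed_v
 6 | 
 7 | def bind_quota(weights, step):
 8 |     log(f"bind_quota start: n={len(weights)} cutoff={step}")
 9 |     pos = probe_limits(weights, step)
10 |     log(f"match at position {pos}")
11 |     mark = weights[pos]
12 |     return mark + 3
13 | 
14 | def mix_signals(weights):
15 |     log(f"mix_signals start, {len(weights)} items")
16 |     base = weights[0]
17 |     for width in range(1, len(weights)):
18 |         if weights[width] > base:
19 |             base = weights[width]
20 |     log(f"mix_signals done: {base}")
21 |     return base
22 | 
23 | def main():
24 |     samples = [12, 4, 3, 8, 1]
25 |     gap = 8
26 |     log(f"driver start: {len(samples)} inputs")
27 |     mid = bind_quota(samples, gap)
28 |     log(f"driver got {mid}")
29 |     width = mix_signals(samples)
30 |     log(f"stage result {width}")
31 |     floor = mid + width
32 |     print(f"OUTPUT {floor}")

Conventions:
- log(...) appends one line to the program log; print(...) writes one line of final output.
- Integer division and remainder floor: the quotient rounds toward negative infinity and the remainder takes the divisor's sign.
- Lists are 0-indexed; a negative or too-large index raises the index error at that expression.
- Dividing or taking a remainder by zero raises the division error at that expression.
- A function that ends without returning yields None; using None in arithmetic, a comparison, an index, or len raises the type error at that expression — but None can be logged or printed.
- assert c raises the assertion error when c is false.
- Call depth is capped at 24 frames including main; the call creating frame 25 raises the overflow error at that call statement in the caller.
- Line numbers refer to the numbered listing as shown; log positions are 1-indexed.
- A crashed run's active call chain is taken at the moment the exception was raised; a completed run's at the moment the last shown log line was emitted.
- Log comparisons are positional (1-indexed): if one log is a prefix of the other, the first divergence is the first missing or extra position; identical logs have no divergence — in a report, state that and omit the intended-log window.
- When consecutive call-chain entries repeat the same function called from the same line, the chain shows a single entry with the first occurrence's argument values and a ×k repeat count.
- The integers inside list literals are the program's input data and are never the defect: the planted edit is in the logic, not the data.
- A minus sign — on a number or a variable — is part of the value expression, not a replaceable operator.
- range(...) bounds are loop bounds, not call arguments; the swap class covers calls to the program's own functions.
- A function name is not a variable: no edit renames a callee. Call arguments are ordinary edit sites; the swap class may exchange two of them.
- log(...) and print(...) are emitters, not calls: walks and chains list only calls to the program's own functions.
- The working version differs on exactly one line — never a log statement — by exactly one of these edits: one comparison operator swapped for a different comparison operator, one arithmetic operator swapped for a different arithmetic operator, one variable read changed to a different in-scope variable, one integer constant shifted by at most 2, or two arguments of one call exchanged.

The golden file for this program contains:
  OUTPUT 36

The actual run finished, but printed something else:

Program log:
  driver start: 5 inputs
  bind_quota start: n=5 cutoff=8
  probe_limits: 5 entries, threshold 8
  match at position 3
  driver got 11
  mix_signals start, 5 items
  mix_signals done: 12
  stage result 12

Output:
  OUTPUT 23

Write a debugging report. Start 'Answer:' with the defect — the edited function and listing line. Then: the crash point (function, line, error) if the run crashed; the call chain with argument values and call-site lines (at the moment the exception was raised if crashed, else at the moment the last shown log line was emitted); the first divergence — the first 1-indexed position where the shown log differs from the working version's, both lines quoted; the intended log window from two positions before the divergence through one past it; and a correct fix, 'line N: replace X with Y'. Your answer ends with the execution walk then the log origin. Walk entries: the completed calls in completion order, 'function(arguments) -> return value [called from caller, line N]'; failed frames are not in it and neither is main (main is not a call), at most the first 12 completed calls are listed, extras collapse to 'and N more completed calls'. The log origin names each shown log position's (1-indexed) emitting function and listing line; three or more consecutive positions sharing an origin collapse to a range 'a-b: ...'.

Answer: the defect is in bind_quota at line 12.
Key observation: Everything matches until log position 5, which reads 'driver got 11' in place of 'driver got 24'.
Call chain: main.
First divergence: position 5 — shown 'driver got 11', intended 'driver got 24'.
Intended log window:
  3: probe_limits: 5 entries, threshold 8
  4: match at position 3
  5: driver got 24
  6: mix_signals start, 5 items
Execution walk:
  probe_limits([12, 4, 3, 8, 1], 8) -> 3  [called from bind_quota, line 9]
  bind_quota([12, 4, 3, 8, 1], 8) -> 11  [called from main, line 27]
  mix_signals([12, 4, 3, 8, 1]) -> 12  [called from main, line 29]
Log line origins:
  1 — main, line 26
  2 — bind_quota, line 8
  3 — probe_limits, line 2
  4 — bind_quota, line 10
  5 — main, line 28
  6 — mix_signals, line 15
  7 — mix_signals, line 20
  8 — main, line 30
A correct fix: line 12: replace `+` with `*`.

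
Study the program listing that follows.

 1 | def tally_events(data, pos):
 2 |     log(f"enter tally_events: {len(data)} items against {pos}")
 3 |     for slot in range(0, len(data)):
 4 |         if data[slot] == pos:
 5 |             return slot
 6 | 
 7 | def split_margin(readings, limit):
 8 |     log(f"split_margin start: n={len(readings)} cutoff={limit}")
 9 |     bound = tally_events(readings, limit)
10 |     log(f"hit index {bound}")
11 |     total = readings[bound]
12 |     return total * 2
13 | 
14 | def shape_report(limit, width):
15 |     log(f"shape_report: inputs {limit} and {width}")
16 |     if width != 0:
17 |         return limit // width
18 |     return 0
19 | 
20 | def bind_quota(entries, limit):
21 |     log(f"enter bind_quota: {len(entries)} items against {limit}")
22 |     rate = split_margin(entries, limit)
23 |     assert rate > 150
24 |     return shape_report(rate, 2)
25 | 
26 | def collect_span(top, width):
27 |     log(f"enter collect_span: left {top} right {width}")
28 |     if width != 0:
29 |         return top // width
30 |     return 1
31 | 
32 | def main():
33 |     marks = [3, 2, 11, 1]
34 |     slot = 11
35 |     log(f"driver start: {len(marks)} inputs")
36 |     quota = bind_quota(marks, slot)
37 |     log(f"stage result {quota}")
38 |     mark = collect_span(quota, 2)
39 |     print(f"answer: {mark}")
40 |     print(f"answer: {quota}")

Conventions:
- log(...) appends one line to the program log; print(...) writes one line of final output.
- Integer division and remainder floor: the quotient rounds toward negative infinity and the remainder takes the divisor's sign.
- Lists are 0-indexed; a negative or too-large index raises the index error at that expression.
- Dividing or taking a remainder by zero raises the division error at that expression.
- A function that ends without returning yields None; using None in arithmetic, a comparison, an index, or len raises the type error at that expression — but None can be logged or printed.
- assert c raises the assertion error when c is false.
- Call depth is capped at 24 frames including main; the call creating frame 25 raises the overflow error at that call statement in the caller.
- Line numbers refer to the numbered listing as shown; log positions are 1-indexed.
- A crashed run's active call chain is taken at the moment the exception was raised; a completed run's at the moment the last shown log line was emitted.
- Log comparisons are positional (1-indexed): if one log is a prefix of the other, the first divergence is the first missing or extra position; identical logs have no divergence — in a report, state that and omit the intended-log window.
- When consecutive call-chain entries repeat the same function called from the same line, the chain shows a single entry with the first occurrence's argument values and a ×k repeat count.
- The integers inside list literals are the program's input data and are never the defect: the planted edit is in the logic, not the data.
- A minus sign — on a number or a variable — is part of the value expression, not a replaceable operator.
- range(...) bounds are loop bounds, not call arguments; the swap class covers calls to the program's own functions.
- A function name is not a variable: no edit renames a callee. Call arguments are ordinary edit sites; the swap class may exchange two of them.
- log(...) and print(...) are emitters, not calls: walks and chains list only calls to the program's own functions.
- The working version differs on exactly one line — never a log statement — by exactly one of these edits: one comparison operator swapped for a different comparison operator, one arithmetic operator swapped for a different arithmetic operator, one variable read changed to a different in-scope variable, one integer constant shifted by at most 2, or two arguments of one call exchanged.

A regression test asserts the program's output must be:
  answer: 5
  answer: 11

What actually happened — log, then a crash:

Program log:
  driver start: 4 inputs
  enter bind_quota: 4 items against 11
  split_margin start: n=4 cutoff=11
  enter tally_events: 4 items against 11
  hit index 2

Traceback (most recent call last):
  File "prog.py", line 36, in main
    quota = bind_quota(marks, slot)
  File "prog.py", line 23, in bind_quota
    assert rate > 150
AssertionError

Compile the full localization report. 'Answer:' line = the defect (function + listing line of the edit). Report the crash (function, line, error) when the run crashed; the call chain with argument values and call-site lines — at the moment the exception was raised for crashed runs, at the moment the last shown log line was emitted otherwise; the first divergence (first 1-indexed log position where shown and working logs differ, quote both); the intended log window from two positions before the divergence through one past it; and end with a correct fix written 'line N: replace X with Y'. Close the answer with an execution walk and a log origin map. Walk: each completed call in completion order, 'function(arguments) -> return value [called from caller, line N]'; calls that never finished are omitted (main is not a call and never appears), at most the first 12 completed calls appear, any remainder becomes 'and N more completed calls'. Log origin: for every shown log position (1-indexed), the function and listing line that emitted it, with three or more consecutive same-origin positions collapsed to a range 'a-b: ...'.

Answer: the defect is in bind_quota at line 23.
The tell: A complete run would log 'shape_report: inputs 22 and 2' next, but this one stopped at 5 lines.
Crash: bind_quota, line 23, AssertionError.
Call chain: main -> bind_quota([3, 2, 11, 1], 11) (called at line 36).
First divergence: position 6; the shown log stops at 5 lines while the working version next logs 'shape_report: inputs 22 and 2'.
Intended log window:
  4: enter tally_events: 4 items against 11
  5: hit index 2
  6: shape_report: inputs 22 and 2
  7: stage result 11
Execution walk:
  tally_events([3, 2, 11, 1], 11) -> 2  [called from split_margin, line 9]
  split_margin([3, 2, 11, 1], 11) -> 22  [called from bind_quota, line 22]
Origin of each log line:
  1: from main, line 35
  2: from bind_quota, line 21
  3: from split_margin, line 8
  4: from tally_events, line 2
  5: from split_margin, line 10
A correct fix: line 23: replace `>` with `<=`.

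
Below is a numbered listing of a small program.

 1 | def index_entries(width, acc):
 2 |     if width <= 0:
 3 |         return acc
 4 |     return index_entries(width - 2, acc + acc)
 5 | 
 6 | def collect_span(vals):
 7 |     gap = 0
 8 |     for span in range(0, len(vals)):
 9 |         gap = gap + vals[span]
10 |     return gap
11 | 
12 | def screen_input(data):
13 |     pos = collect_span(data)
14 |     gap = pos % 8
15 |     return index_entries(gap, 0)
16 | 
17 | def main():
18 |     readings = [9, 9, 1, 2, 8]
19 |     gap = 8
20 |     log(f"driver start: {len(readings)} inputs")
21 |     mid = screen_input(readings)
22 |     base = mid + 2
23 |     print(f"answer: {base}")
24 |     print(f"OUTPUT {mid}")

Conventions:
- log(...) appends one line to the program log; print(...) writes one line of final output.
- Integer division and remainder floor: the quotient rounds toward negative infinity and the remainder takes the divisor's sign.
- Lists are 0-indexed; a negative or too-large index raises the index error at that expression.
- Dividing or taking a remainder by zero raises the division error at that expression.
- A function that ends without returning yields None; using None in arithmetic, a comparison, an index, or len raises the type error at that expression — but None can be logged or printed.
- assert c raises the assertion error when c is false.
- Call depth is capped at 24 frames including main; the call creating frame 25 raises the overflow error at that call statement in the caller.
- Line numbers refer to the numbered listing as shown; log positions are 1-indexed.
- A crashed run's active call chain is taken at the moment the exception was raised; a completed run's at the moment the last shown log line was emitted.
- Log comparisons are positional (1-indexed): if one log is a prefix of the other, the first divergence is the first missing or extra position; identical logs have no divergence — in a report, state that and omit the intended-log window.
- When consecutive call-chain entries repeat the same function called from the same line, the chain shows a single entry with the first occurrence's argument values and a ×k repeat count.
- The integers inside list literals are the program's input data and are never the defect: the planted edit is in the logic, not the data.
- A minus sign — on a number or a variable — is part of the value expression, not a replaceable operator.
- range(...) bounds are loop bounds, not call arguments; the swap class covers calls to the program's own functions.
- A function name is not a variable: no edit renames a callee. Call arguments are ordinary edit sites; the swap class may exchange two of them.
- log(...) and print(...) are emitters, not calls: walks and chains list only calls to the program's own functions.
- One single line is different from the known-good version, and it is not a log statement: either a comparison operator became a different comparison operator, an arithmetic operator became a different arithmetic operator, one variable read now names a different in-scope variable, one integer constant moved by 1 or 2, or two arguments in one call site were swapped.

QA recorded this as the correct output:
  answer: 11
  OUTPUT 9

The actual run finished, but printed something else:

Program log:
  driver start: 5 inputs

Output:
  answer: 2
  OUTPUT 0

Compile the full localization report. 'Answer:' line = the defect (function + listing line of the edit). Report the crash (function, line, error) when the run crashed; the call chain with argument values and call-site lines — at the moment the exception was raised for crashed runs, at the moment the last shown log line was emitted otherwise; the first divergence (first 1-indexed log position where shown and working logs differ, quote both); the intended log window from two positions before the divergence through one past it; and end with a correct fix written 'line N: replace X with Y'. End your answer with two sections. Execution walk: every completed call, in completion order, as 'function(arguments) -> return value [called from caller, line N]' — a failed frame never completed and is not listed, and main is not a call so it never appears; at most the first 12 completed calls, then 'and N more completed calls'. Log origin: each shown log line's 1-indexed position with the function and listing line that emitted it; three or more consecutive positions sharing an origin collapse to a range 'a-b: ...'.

Answer: the defect is in index_entries at line 4.
Key observation: Nothing in the log betrays the bug — only the output does.
Call chain: main.
First divergence: there is none — every log position agrees.
Execution walk:
  collect_span([9, 9, 1, 2, 8]) -> 29  [called from screen_input, line 13]
  index_entries(-1, 0) -> 0  [called from index_entries, line 4]
  index_entries(1, 0) -> 0  [called from index_entries, line 4]
  index_entries(3, 0) -> 0  [called from index_entries, line 4]
  index_entries(5, 0) -> 0  [called from screen_input, line 15]
  screen_input([9, 9, 1, 2, 8]) -> 0  [called from main, line 21]
Log origins:
  1: from main, line 20
A correct fix: line 4: replace `acc + acc` with `acc + width`.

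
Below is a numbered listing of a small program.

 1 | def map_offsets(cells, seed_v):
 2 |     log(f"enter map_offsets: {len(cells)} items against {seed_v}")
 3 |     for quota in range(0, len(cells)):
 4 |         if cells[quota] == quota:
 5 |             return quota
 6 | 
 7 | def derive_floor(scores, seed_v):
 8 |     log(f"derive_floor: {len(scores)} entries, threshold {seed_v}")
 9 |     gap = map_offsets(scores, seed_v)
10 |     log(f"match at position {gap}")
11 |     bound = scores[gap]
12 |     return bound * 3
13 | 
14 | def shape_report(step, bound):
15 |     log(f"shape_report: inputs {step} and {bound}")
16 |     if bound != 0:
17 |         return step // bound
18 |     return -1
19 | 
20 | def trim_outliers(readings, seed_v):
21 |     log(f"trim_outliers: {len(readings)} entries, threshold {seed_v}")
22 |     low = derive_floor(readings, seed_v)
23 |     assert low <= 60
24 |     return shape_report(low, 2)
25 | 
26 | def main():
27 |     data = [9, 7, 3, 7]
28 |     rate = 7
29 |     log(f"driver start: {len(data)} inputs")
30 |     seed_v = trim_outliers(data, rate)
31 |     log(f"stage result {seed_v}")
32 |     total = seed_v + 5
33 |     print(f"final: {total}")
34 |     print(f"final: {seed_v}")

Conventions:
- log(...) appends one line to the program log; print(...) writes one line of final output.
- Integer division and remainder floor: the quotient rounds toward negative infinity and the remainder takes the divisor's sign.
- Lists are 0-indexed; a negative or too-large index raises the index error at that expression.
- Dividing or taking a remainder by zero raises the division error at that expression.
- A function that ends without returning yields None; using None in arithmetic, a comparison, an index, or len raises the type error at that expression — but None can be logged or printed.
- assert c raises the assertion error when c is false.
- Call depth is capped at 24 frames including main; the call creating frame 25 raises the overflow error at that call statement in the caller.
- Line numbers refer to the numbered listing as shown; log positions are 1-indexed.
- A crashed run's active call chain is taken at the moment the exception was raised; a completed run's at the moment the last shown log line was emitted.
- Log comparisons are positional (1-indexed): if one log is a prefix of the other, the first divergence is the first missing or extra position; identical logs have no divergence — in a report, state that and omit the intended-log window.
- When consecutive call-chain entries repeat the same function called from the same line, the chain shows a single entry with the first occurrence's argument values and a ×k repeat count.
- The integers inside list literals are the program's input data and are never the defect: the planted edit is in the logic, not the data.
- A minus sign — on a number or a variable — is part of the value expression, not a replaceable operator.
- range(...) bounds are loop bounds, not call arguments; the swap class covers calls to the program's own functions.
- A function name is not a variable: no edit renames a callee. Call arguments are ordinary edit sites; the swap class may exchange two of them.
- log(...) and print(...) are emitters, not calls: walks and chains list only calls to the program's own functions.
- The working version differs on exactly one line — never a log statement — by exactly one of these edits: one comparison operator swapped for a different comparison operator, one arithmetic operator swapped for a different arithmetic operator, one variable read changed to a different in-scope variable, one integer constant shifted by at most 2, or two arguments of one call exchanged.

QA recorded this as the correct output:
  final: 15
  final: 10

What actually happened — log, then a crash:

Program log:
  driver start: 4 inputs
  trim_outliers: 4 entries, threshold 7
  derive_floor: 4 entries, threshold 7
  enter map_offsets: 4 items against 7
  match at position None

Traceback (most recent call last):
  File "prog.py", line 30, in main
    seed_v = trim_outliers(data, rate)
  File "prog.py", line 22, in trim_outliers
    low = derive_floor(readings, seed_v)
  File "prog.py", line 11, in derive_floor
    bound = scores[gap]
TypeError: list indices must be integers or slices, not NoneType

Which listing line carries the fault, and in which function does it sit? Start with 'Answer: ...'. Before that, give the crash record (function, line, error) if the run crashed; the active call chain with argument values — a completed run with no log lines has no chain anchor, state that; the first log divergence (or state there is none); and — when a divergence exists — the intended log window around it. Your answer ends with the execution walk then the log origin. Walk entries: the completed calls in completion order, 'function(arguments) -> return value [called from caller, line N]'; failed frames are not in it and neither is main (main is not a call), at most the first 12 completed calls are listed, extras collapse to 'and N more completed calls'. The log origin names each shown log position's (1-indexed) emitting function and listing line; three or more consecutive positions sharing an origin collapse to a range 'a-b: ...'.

Answer: the defect is in map_offsets at line 4.
Key fact: The earliest visible damage is log position 5 — 'match at position None' rather than the intended 'match at position 1'.
Crash: derive_floor, line 11, TypeError.
Call chain: main -> trim_outliers([9, 7, 3, 7], 7) (called at line 30) -> derive_floor([9, 7, 3, 7], 7) (called at line 22).
First divergence: position 5 — the shown line 'match at position None' should read 'match at position 1'.
Intended log window:
  3: derive_floor: 4 entries, threshold 7
  4: enter map_offsets: 4 items against 7
  5: match at position 1
  6: shape_report: inputs 21 and 2
Execution walk:
  map_offsets([9, 7, 3, 7], 7) -> None  [called from derive_floor, line 9]
Origin of each log line:
  1: emitted by main (line 29)
  2: emitted by trim_outliers (line 21)
  3: emitted by derive_floor (line 8)
  4: emitted by map_offsets (line 2)
  5: emitted by derive_floor (line 10)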